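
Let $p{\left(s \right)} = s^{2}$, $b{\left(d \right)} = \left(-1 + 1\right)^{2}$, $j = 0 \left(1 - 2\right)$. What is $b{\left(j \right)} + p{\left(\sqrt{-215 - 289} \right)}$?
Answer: $-504$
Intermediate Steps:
$j = 0$ ($j = 0 \left(-1\right) = 0$)
$b{\left(d \right)} = 0$ ($b{\left(d \right)} = 0^{2} = 0$)
$b{\left(j \right)} + p{\left(\sqrt{-215 - 289} \right)} = 0 + \left(\sqrt{-215 - 289}\right)^{2} = 0 + \left(\sqrt{-504}\right)^{2} = 0 + \left(6 i \sqrt{14}\right)^{2} = 0 - 504 = -504$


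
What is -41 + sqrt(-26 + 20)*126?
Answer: -41 + 126*I*sqrt(6) ≈ -41.0 + 308.64*I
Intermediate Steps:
-41 + sqrt(-26 + 20)*126 = -41 + sqrt(-6)*126 = -41 + (I*sqrt(6))*126 = -41 + 126*I*sqrt(6)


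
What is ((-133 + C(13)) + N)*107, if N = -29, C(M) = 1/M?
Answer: -225235/13 ≈ -17326.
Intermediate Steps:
((-133 + C(13)) + N)*107 = ((-133 + 1/13) - 29)*107 = (-1728/13 - 29)*107 = -2105/13*107 = -225235/13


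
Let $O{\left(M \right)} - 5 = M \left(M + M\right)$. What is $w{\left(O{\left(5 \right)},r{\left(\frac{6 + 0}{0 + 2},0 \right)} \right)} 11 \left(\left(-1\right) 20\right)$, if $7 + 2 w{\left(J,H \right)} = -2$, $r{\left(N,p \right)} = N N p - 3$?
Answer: $990$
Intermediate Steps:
$O{\left(M \right)} = 5 + 2 M^{2}$ ($O{\left(M \right)} = 5 + M \left(M + M\right) = 5 + M 2 M = 5 + 2 M^{2}$)
$r{\left(N,p \right)} = -3 + p N^{2}$ ($r{\left(N,p \right)} = N^{2} p - 3 = p N^{2} - 3 = -3 + p N^{2}$)
$w{\left(J,H \right)} = - \frac{9}{2}$ ($w{\left(J,H \right)} = - \frac{7}{2} + \frac{1}{2} \left(-2\right) = - \frac{7}{2} - 1 = - \frac{9}{2}$)
$w{\left(O{\left(5 \right)},r{\left(\frac{6 + 0}{0 + 2},0 \right)} \right)} 11 \left(\left(-1\right) 20\right) = \left(- \frac{9}{2}\right) 11 \left(\left(-1\right) 20\right) = \left(- \frac{99}{2}\right) \left(-20\right) = 990$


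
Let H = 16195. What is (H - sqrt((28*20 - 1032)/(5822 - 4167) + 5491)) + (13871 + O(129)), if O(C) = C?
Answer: 30195 - sqrt(15039205115)/1655 ≈ 30121.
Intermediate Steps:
(H - sqrt((28*20 - 1032)/(5822 - 4167) + 5491)) + (13871 + O(129)) = (16195 - sqrt((28*20 - 1032)/(5822 - 4167) + 5491)) + (13871 + 129) = (16195 - sqrt((560 - 1032)/1655 + 5491)) + 14000 = (16195 - sqrt(-472*1/1655 + 5491)) + 14000 = (16195 - sqrt(-472/1655 + 5491)) + 14000 = (16195 - sqrt(9087133/1655)) + 14000 = (16195 - sqrt(15039205115)/1655) + 14000 = 30195 - sqrt(15039205115)/1655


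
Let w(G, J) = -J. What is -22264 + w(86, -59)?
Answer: -22205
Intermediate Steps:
-22264 + w(86, -59) = -22264 - 1*(-59) = -22264 + 59 = -22205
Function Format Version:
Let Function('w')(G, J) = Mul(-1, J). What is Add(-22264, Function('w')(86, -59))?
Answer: -22205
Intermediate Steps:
Add(-22264, Function('w')(86, -59)) = Add(-22264, Mul(-1, -59)) = Add(-22264, 59) = -22205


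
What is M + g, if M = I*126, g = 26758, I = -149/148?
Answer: 1970705/74 ≈ 26631.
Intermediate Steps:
I = -149/148 (I = -149*1/148 = -149/148 ≈ -1.0068)
M = -9387/74 (M = -149/148*126 = -9387/74 ≈ -126.85)
M + g = -9387/74 + 26758 = 1970705/74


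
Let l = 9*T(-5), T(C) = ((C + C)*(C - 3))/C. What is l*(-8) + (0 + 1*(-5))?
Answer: 1147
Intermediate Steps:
T(C) = -6 + 2*C (T(C) = ((2*C)*(-3 + C))/C = (2*C*(-3 + C))/C = -6 + 2*C)
l = -144 (l = 9*(-6 + 2*(-5)) = 9*(-6 - 10) = 9*(-16) = -144)
l*(-8) + (0 + 1*(-5)) = -144*(-8) + (0 + 1*(-5)) = 1152 + (0 - 5) = 1152 - 5 = 1147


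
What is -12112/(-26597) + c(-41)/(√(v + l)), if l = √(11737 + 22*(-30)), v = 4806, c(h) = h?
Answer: 12112/26597 - 41/√(4806 + √11077) ≈ -0.12965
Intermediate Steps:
l = √11077 (l = √(11737 - 660) = √11077 ≈ 105.25)
-12112/(-26597) + c(-41)/(√(v + l)) = -12112/(-26597) - 41/√(4806 + √11077) = -12112*(-1/26597) - 41/√(4806 + √11077) = 12112/26597 - 41/√(4806 + √11077)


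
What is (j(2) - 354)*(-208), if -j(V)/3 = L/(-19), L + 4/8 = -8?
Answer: 1404312/19 ≈ 73911.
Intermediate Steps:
L = -17/2 (L = -1/2 - 8 = -17/2 ≈ -8.5000)
j(V) = -51/38 (j(V) = -(-51)/(2*(-19)) = -(-51)*(-1)/(2*19) = -3*17/38 = -51/38)
(j(2) - 354)*(-208) = (-51/38 - 354)*(-208) = -13503/38*(-208) = 1404312/19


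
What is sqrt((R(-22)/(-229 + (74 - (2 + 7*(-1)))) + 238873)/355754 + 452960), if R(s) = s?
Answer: sqrt(3224650168208518833)/2668155 ≈ 673.02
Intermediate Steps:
sqrt((R(-22)/(-229 + (74 - (2 + 7*(-1)))) + 238873)/355754 + 452960) = sqrt((-22/(-229 + (74 - (2 + 7*(-1)))) + 238873)/355754 + 452960) = sqrt((-22/(-229 + (74 - (2 - 7))) + 238873)*(1/355754) + 452960) = sqrt((-22/(-229 + (74 - 1*(-5))) + 238873)*(1/355754) + 452960) = sqrt((-22/(-229 + (74 + 5)) + 238873)*(1/355754) + 452960) = sqrt((-22/(-229 + 79) + 238873)*(1/355754) + 452960) = sqrt((-22/(-150) + 238873)*(1/355754) + 452960) = sqrt((-22*(-1/150) + 238873)*(1/355754) + 452960) = sqrt((11/75 + 238873)*(1/355754) + 452960) = sqrt((17915486/75)*(1/355754) + 452960) = sqrt(8957743/13340775 + 452960) = sqrt(6042846401743/13340775) = sqrt(3224650168208518833)/2668155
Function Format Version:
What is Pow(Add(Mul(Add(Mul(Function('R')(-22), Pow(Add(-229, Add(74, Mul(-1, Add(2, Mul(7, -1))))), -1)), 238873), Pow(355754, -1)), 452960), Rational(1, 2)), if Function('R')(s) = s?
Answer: Mul(Rational(1, 2668155), Pow(3224650168208518833, Rational(1, 2))) ≈ 673.02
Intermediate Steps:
Pow(Add(Mul(Add(Mul(Function('R')(-22), Pow(Add(-229, Add(74, Mul(-1, Add(2, Mul(7, -1))))), -1)), 238873), Pow(355754, -1)), 452960), Rational(1, 2)) = Pow(Add(Mul(Add(Mul(-22, Pow(Add(-229, Add(74, Mul(-1, Add(2, Mul(7, -1))))), -1)), 238873), Pow(355754, -1)), 452960), Rational(1, 2)) = Pow(Add(Mul(Add(Mul(-22, Pow(Add(-229, Add(74, Mul(-1, Add(2, -7)))), -1)), 238873), Rational(1, 355754)), 452960), Rational(1, 2)) = Pow(Add(Mul(Add(Mul(-22, Pow(Add(-229, Add(74, Mul(-1, -5))), -1)), 238873), Rational(1, 355754)), 452960), Rational(1, 2)) = Pow(Add(Mul(Add(Mul(-22, Pow(Add(-229, Add(74, 5)), -1)), 238873), Rational(1, 355754)), 452960), Rational(1, 2)) = Pow(Add(Mul(Add(Mul(-22, Pow(Add(-229, 79), -1)), 238873), Rational(1, 355754)), 452960), Rational(1, 2)) = Pow(Add(Mul(Add(Mul(-22, Pow(-150, -1)), 238873), Rational(1, 355754)), 452960), Rational(1, 2)) = Pow(Add(Mul(Add(Mul(-22, Rational(-1, 150)), 238873), Rational(1, 355754)), 452960), Rational(1, 2)) = Pow(Add(Mul(Add(Rational(11, 75), 238873), Rational(1, 355754)), 452960), Rational(1, 2)) = Pow(Add(Mul(Rational(17915486, 75), Rational(1, 355754)), 452960), Rational(1, 2)) = Pow(Add(Rational(8957743, 13340775), 452960), Rational(1, 2)) = Pow(Rational(6042846401743, 13340775), Rational(1, 2)) = Mul(Rational(1, 2668155), Pow(3224650168208518833, Rational(1, 2)))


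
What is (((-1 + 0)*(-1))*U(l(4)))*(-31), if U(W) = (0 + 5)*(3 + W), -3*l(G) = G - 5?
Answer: -1550/3 ≈ -516.67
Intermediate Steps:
l(G) = 5/3 - G/3 (l(G) = -(G - 5)/3 = -(-5 + G)/3 = 5/3 - G/3)
U(W) = 15 + 5*W (U(W) = 5*(3 + W) = 15 + 5*W)
(((-1 + 0)*(-1))*U(l(4)))*(-31) = (((-1 + 0)*(-1))*(15 + 5*(5/3 - 1/3*4)))*(-31) = ((-1*(-1))*(15 + 5*(5/3 - 4/3)))*(-31) = (1*(15 + 5*(1/3)))*(-31) = (1*(15 + 5/3))*(-31) = (1*(50/3))*(-31) = (50/3)*(-31) = -1550/3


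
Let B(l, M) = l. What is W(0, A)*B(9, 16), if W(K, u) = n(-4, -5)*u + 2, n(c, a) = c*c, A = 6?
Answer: 882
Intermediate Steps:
n(c, a) = c**2
W(K, u) = 2 + 16*u (W(K, u) = (-4)**2*u + 2 = 16*u + 2 = 2 + 16*u)
W(0, A)*B(9, 16) = (2 + 16*6)*9 = (2 + 96)*9 = 98*9 = 882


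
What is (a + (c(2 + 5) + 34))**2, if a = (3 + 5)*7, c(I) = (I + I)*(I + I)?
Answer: 81796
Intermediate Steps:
c(I) = 4*I**2 (c(I) = (2*I)*(2*I) = 4*I**2)
a = 56 (a = 8*7 = 56)
(a + (c(2 + 5) + 34))**2 = (56 + (4*(2 + 5)**2 + 34))**2 = (56 + (4*7**2 + 34))**2 = (56 + (4*49 + 34))**2 = (56 + (196 + 34))**2 = (56 + 230)**2 = 286**2 = 81796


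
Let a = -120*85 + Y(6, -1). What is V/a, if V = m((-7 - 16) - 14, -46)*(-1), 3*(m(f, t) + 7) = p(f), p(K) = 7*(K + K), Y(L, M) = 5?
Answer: -539/30585 ≈ -0.017623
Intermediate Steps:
p(K) = 14*K (p(K) = 7*(2*K) = 14*K)
a = -10195 (a = -120*85 + 5 = -10200 + 5 = -10195)
m(f, t) = -7 + 14*f/3 (m(f, t) = -7 + (14*f)/3 = -7 + 14*f/3)
V = 539/3 (V = (-7 + 14*((-7 - 16) - 14)/3)*(-1) = (-7 + 14*(-23 - 14)/3)*(-1) = (-7 + (14/3)*(-37))*(-1) = (-7 - 518/3)*(-1) = -539/3*(-1) = 539/3 ≈ 179.67)
V/a = (539/3)/(-10195) = (539/3)*(-1/10195) = -539/30585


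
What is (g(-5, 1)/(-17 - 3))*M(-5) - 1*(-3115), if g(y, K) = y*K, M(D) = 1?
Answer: 12461/4 ≈ 3115.3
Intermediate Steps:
g(y, K) = K*y
(g(-5, 1)/(-17 - 3))*M(-5) - 1*(-3115) = ((1*(-5))/(-17 - 3))*1 - 1*(-3115) = (-5/(-20))*1 + 3115 = -1/20*(-5)*1 + 3115 = (¼)*1 + 3115 = ¼ + 3115 = 12461/4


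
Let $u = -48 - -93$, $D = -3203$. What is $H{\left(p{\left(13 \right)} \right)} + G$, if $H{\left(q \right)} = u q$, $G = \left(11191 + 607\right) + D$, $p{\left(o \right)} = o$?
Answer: $9180$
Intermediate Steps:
$u = 45$ ($u = -48 + 93 = 45$)
$G = 8595$ ($G = \left(11191 + 607\right) - 3203 = 11798 - 3203 = 8595$)
$H{\left(q \right)} = 45 q$
$H{\left(p{\left(13 \right)} \right)} + G = 45 \cdot 13 + 8595 = 585 + 8595 = 9180$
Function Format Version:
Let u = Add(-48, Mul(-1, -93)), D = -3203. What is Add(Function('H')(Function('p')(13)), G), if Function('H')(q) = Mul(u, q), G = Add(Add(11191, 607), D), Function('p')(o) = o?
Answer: 9180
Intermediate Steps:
u = 45 (u = Add(-48, 93) = 45)
G = 8595 (G = Add(Add(11191, 607), -3203) = Add(11798, -3203) = 8595)
Function('H')(q) = Mul(45, q)
Add(Function('H')(Function('p')(13)), G) = Add(Mul(45, 13), 8595) = Add(585, 8595) = 9180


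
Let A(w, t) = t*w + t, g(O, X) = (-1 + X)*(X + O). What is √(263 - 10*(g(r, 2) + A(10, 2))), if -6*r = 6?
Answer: √33 ≈ 5.7446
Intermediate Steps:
r = -1 (r = -⅙*6 = -1)
g(O, X) = (-1 + X)*(O + X)
A(w, t) = t + t*w
√(263 - 10*(g(r, 2) + A(10, 2))) = √(263 - 10*((2² - 1*(-1) - 1*2 - 1*2) + 2*(1 + 10))) = √(263 - 10*((4 + 1 - 2 - 2) + 2*11)) = √(263 - 10*(1 + 22)) = √(263 - 10*23) = √(263 - 230) = √33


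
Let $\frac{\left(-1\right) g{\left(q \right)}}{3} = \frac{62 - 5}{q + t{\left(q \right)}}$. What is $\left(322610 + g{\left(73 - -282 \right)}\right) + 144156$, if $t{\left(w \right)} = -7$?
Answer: $\frac{54144799}{116} \approx 4.6677 \cdot 10^{5}$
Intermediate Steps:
$g{\left(q \right)} = - \frac{171}{-7 + q}$ ($g{\left(q \right)} = - 3 \frac{62 - 5}{q - 7} = - 3 \frac{57}{-7 + q} = - \frac{171}{-7 + q}$)
$\left(322610 + g{\left(73 - -282 \right)}\right) + 144156 = \left(322610 - \frac{171}{-7 + \left(73 - -282\right)}\right) + 144156 = \left(322610 - \frac{171}{-7 + \left(73 + 282\right)}\right) + 144156 = \left(322610 - \frac{171}{-7 + 355}\right) + 144156 = \left(322610 - \frac{171}{348}\right) + 144156 = \left(322610 - \frac{57}{116}\right) + 144156 = \frac{37422703}{116} + 144156 = \frac{54144799}{116}$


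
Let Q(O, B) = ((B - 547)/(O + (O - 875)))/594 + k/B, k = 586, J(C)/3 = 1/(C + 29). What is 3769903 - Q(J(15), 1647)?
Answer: 4426118290255/1174067 ≈ 3.7699e+6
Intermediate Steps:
J(C) = 3/(29 + C) (J(C) = 3/(C + 29) = 3/(29 + C))
Q(O, B) = 586/B + (-547 + B)/(594*(-875 + 2*O)) (Q(O, B) = ((B - 547)/(O + (O - 875)))/594 + 586/B = ((-547 + B)/(O + (-875 + O)))*(1/594) + 586/B = ((-547 + B)/(-875 + 2*O))*(1/594) + 586/B = (-547 + B)/(594*(-875 + 2*O)) + 586/B = 586/B + (-547 + B)/(594*(-875 + 2*O)))
3769903 - Q(J(15), 1647) = 3769903 - (-304573500 + 1647² - 547*1647 + 696168*(3/(29 + 15)))/(594*1647*(-875 + 2*(3/(29 + 15)))) = 3769903 - (-304573500 + 2712609 - 900909 + 696168*(3/44))/(594*1647*(-875 + 2*(3/44))) = 3769903 - (-304573500 + 2712609 - 900909 + 47466)/(594*1647*(-875 + 3/22)) = 3769903 - (-302714334)/(594*1647*(-19247/22)) = 3769903 - (-22)*(-302714334)/(594*1647*19247) = 3769903 - 1*415246/1174067 = 3769903 - 415246/1174067 = 4426118290255/1174067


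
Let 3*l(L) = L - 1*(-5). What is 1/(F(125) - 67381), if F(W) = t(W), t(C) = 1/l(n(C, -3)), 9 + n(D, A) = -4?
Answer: -8/539051 ≈ -1.4841e-5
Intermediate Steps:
n(D, A) = -13 (n(D, A) = -9 - 4 = -13)
l(L) = 5/3 + L/3 (l(L) = (L - 1*(-5))/3 = (L + 5)/3 = (5 + L)/3 = 5/3 + L/3)
t(C) = -3/8 (t(C) = 1/(5/3 + (⅓)*(-13)) = 1/(5/3 - 13/3) = 1/(-8/3) = -3/8)
F(W) = -3/8
1/(F(125) - 67381) = 1/(-3/8 - 67381) = 1/(-539051/8) = -8/539051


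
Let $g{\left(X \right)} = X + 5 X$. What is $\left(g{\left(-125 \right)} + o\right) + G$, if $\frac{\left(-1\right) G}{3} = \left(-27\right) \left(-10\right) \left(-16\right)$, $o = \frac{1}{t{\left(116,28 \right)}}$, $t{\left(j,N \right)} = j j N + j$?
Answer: $\frac{4601753641}{376884} \approx 12210.0$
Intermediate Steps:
$g{\left(X \right)} = 6 X$
$t{\left(j,N \right)} = j + N j^{2}$ ($t{\left(j,N \right)} = j^{2} N + j = N j^{2} + j = j + N j^{2}$)
$o = \frac{1}{376884}$ ($o = \frac{1}{116 \left(1 + 28 \cdot 116\right)} = \frac{1}{116 \left(1 + 3248\right)} = \frac{1}{116 \cdot 3249} = \frac{1}{376884} \approx 2.6533 \cdot 10^{-6}$)
$G = 12960$ ($G = - 3 \left(-27\right) \left(-10\right) \left(-16\right) = - 3 \cdot 270 \left(-16\right) = \left(-3\right) \left(-4320\right) = 12960$)
$\left(g{\left(-125 \right)} + o\right) + G = \left(6 \left(-125\right) + \frac{1}{376884}\right) + 12960 = \left(-750 + \frac{1}{376884}\right) + 12960 = - \frac{282662999}{376884} + 12960 = \frac{4601753641}{376884}$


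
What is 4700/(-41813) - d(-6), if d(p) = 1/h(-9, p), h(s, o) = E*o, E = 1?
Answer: 13613/250878 ≈ 0.054261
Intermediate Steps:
h(s, o) = o (h(s, o) = 1*o = o)
d(p) = 1/p
4700/(-41813) - d(-6) = 4700/(-41813) - 1/(-6) = 4700*(-1/41813) - 1*(-1/6) = -4700/41813 + 1/6 = 13613/250878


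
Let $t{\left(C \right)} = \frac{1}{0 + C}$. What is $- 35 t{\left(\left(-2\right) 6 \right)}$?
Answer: $\frac{35}{12} \approx 2.9167$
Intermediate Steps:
$t{\left(C \right)} = \frac{1}{C}$
$- 35 t{\left(\left(-2\right) 6 \right)} = - \frac{35}{\left(-2\right) 6} = - \frac{35}{-12} = \left(-35\right) \left(- \frac{1}{12}\right) = \frac{35}{12}$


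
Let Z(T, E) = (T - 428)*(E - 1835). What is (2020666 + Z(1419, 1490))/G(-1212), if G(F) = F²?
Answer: 1678771/1468944 ≈ 1.1428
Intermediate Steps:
Z(T, E) = (-1835 + E)*(-428 + T) (Z(T, E) = (-428 + T)*(-1835 + E) = (-1835 + E)*(-428 + T))
(2020666 + Z(1419, 1490))/G(-1212) = (2020666 + (785380 - 1835*1419 - 428*1490 + 1490*1419))/((-1212)²) = (2020666 + (785380 - 2603865 - 637720 + 2114310))/1468944 = (2020666 - 341895)*(1/1468944) = 1678771*(1/1468944) = 1678771/1468944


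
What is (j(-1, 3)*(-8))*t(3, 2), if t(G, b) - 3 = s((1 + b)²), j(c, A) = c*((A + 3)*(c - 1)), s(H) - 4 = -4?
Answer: -288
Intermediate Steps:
s(H) = 0 (s(H) = 4 - 4 = 0)
j(c, A) = c*(-1 + c)*(3 + A) (j(c, A) = c*((3 + A)*(-1 + c)) = c*((-1 + c)*(3 + A)) = c*(-1 + c)*(3 + A))
t(G, b) = 3 (t(G, b) = 3 + 0 = 3)
(j(-1, 3)*(-8))*t(3, 2) = (-(-3 - 1*3 + 3*(-1) + 3*(-1))*(-8))*3 = (-(-3 - 3 - 3 - 3)*(-8))*3 = (-1*(-12)*(-8))*3 = (12*(-8))*3 = -96*3 = -288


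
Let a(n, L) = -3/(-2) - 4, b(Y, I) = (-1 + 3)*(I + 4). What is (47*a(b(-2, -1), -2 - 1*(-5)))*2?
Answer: -235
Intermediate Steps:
b(Y, I) = 8 + 2*I (b(Y, I) = 2*(4 + I) = 8 + 2*I)
a(n, L) = -5/2 (a(n, L) = -3*(-½) - 4 = 3/2 - 4 = -5/2)
(47*a(b(-2, -1), -2 - 1*(-5)))*2 = (47*(-5/2))*2 = -235/2*2 = -235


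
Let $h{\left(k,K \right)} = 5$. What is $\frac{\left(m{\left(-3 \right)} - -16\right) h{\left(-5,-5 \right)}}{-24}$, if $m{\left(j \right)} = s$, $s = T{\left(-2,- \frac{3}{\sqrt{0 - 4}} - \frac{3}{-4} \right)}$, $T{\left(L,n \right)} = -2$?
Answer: $- \frac{35}{12} \approx -2.9167$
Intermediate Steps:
$s = -2$
$m{\left(j \right)} = -2$
$\frac{\left(m{\left(-3 \right)} - -16\right) h{\left(-5,-5 \right)}}{-24} = \frac{\left(-2 - -16\right) 5}{-24} = - \frac{\left(-2 + 16\right) 5}{24} = - \frac{14 \cdot 5}{24} = \left(- \frac{1}{24}\right) 70 = - \frac{35}{12}$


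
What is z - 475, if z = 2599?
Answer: 2124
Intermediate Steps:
z - 475 = 2599 - 475 = 2124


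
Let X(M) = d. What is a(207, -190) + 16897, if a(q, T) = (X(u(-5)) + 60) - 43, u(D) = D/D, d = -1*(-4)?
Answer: 16918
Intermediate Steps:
d = 4
u(D) = 1
X(M) = 4
a(q, T) = 21 (a(q, T) = (4 + 60) - 43 = 64 - 43 = 21)
a(207, -190) + 16897 = 21 + 16897 = 16918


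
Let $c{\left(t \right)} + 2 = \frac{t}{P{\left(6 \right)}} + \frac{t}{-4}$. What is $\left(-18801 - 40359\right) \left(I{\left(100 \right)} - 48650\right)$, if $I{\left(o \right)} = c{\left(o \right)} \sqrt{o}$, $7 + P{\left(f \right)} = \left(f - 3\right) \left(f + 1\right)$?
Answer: $\frac{20229170400}{7} \approx 2.8899 \cdot 10^{9}$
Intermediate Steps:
$P{\left(f \right)} = -7 + \left(1 + f\right) \left(-3 + f\right)$ ($P{\left(f \right)} = -7 + \left(f - 3\right) \left(f + 1\right) = -7 + \left(-3 + f\right) \left(1 + f\right) = -7 + \left(1 + f\right) \left(-3 + f\right)$)
$c{\left(t \right)} = -2 - \frac{5 t}{28}$ ($c{\left(t \right)} = -2 + \left(\frac{t}{-10 + 6^{2} - 12} + \frac{t}{-4}\right) = -2 + \left(\frac{t}{-10 + 36 - 12} + t \left(- \frac{1}{4}\right)\right) = -2 - \left(\frac{t}{4} - \frac{t}{14}\right) = -2 - \left(\frac{t}{4} - t \frac{1}{14}\right) = -2 + \left(\frac{t}{14} - \frac{t}{4}\right) = -2 - \frac{5 t}{28}$)
$I{\left(o \right)} = \sqrt{o} \left(-2 - \frac{5 o}{28}\right)$ ($I{\left(o \right)} = \left(-2 - \frac{5 o}{28}\right) \sqrt{o} = \sqrt{o} \left(-2 - \frac{5 o}{28}\right)$)
$\left(-18801 - 40359\right) \left(I{\left(100 \right)} - 48650\right) = \left(-18801 - 40359\right) \left(\frac{\sqrt{100} \left(-56 - 500\right)}{28} - 48650\right) = - 59160 \left(\frac{1}{28} \cdot 10 \left(-56 - 500\right) - 48650\right) = - 59160 \left(\frac{1}{28} \cdot 10 \left(-556\right) - 48650\right) = - 59160 \left(- \frac{1390}{7} - 48650\right) = \left(-59160\right) \left(- \frac{341940}{7}\right) = \frac{20229170400}{7}$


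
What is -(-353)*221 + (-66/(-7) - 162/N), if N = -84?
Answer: 1092341/14 ≈ 78024.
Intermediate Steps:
-(-353)*221 + (-66/(-7) - 162/N) = -(-353)*221 + (-66/(-7) - 162/(-84)) = -353*(-221) + (-66*(-1/7) - 162*(-1/84)) = 78013 + (66/7 + 27/14) = 78013 + 159/14 = 1092341/14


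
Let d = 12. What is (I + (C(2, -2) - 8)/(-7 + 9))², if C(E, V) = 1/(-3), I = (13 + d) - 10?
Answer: 4225/36 ≈ 117.36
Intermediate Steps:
I = 15 (I = (13 + 12) - 10 = 25 - 10 = 15)
C(E, V) = -⅓
(I + (C(2, -2) - 8)/(-7 + 9))² = (15 + (-⅓ - 8)/(-7 + 9))² = (15 - 25/3/2)² = (15 - 25/3*½)² = (15 - 25/6)² = (65/6)² = 4225/36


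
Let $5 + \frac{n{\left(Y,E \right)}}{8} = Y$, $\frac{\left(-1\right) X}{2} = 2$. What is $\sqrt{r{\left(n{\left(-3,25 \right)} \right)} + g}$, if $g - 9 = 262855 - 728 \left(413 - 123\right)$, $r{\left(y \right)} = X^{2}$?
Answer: $4 \sqrt{3235} \approx 227.51$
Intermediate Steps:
$X = -4$ ($X = \left(-2\right) 2 = -4$)
$n{\left(Y,E \right)} = -40 + 8 Y$
$r{\left(y \right)} = 16$ ($r{\left(y \right)} = \left(-4\right)^{2} = 16$)
$g = 51744$ ($g = 9 + \left(262855 - 728 \left(413 - 123\right)\right) = 9 + \left(262855 - 728 \cdot 290\right) = 9 + \left(262855 - 211120\right) = 9 + 51735 = 51744$)
$\sqrt{r{\left(n{\left(-3,25 \right)} \right)} + g} = \sqrt{16 + 51744} = \sqrt{51760} = 4 \sqrt{3235}$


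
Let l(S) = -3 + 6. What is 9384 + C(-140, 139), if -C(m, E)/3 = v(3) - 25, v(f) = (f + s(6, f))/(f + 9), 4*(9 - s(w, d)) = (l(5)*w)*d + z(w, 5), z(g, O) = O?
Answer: 151355/16 ≈ 9459.7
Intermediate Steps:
l(S) = 3
s(w, d) = 31/4 - 3*d*w/4 (s(w, d) = 9 - ((3*w)*d + 5)/4 = 9 - (3*d*w + 5)/4 = 9 - (5 + 3*d*w)/4 = 9 + (-5/4 - 3*d*w/4) = 31/4 - 3*d*w/4)
v(f) = (31/4 - 7*f/2)/(9 + f) (v(f) = (f + (31/4 - 3/4*f*6))/(f + 9) = (f + (31/4 - 9*f/2))/(9 + f) = (31/4 - 7*f/2)/(9 + f))
C(m, E) = 1211/16 (C(m, E) = -3*((31 - 14*3)/(4*(9 + 3)) - 25) = -3*((1/4)*(31 - 42)/12 - 25) = -3*((1/4)*(1/12)*(-11) - 25) = -3*(-11/48 - 25) = -3*(-1211/48) = 1211/16)
9384 + C(-140, 139) = 9384 + 1211/16 = 151355/16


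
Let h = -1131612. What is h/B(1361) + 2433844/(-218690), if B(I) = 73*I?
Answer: -244640965606/10863753785 ≈ -22.519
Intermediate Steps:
h/B(1361) + 2433844/(-218690) = -1131612/(73*1361) + 2433844/(-218690) = -1131612/99353 + 2433844*(-1/218690) = -1131612*1/99353 - 1216922/109345 = -1131612/99353 - 1216922/109345 = -244640965606/10863753785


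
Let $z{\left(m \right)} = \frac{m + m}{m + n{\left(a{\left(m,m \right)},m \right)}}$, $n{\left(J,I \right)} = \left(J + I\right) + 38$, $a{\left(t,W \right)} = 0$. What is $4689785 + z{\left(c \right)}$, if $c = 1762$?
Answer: $\frac{8352508847}{1781} \approx 4.6898 \cdot 10^{6}$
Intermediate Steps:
$n{\left(J,I \right)} = 38 + I + J$ ($n{\left(J,I \right)} = \left(I + J\right) + 38 = 38 + I + J$)
$z{\left(m \right)} = \frac{2 m}{38 + 2 m}$ ($z{\left(m \right)} = \frac{m + m}{m + \left(38 + m + 0\right)} = \frac{2 m}{m + \left(38 + m\right)} = \frac{2 m}{38 + 2 m}$)
$4689785 + z{\left(c \right)} = 4689785 + \frac{1762}{19 + 1762} = 4689785 + \frac{1762}{1781} = \frac{8352508847}{1781}$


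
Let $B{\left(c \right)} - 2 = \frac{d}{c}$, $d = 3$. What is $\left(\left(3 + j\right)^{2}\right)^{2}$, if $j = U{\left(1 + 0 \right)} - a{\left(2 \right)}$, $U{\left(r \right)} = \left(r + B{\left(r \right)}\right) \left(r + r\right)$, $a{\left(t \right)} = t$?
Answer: $28561$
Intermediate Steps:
$B{\left(c \right)} = 2 + \frac{3}{c}$
$U{\left(r \right)} = 2 r \left(2 + r + \frac{3}{r}\right)$ ($U{\left(r \right)} = \left(r + \left(2 + \frac{3}{r}\right)\right) \left(r + r\right) = \left(2 + r + \frac{3}{r}\right) 2 r = 2 r \left(2 + r + \frac{3}{r}\right)$)
$j = 10$ ($j = \left(6 + 2 \left(1 + 0\right)^{2} + 4 \left(1 + 0\right)\right) - 2 = \left(6 + 2 \cdot 1^{2} + 4 \cdot 1\right) - 2 = \left(6 + 2 \cdot 1 + 4\right) - 2 = \left(6 + 2 + 4\right) - 2 = 12 - 2 = 10$)
$\left(\left(3 + j\right)^{2}\right)^{2} = \left(\left(3 + 10\right)^{2}\right)^{2} = \left(13^{2}\right)^{2} = 169^{2} = 28561$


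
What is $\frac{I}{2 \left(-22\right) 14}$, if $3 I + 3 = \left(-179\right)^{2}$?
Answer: $- \frac{16019}{924} \approx -17.337$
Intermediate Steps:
$I = \frac{32038}{3}$ ($I = -1 + \frac{\left(-179\right)^{2}}{3} = -1 + \frac{1}{3} \cdot 32041 = -1 + \frac{32041}{3} = \frac{32038}{3} \approx 10679.0$)
$\frac{I}{2 \left(-22\right) 14} = \frac{32038}{3 \cdot 2 \left(-22\right) 14} = \frac{32038}{3 \left(\left(-44\right) 14\right)} = \frac{32038}{3 \left(-616\right)} = \frac{32038}{3} \left(- \frac{1}{616}\right) = - \frac{16019}{924}$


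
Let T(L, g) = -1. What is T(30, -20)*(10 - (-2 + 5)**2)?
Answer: -1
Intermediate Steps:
T(30, -20)*(10 - (-2 + 5)**2) = -(10 - (-2 + 5)**2) = -(10 - 1*3**2) = -(10 - 1*9) = -(10 - 9) = -1*1 = -1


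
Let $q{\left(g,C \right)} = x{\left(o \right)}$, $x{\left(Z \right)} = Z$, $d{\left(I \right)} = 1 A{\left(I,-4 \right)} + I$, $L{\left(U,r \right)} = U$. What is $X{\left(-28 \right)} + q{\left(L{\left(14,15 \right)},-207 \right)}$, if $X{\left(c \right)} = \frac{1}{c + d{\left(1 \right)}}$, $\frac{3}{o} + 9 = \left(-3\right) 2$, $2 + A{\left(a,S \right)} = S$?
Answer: $- \frac{38}{165} \approx -0.2303$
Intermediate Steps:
$A{\left(a,S \right)} = -2 + S$
$o = - \frac{1}{5}$ ($o = \frac{3}{-9 - 6} = \frac{3}{-15} = 3 \left(- \frac{1}{15}\right) = - \frac{1}{5} \approx -0.2$)
$d{\left(I \right)} = -6 + I$ ($d{\left(I \right)} = 1 \left(-2 - 4\right) + I = 1 \left(-6\right) + I = -6 + I$)
$X{\left(c \right)} = \frac{1}{-5 + c}$ ($X{\left(c \right)} = \frac{1}{c + \left(-6 + 1\right)} = \frac{1}{c - 5} = \frac{1}{-5 + c}$)
$q{\left(g,C \right)} = - \frac{1}{5}$
$X{\left(-28 \right)} + q{\left(L{\left(14,15 \right)},-207 \right)} = \frac{1}{-5 - 28} - \frac{1}{5} = \frac{1}{-33} - \frac{1}{5} = - \frac{1}{33} - \frac{1}{5} = - \frac{38}{165}$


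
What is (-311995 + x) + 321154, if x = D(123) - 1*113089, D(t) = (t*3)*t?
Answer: -58543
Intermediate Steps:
D(t) = 3*t² (D(t) = (3*t)*t = 3*t²)
x = -67702 (x = 3*123² - 1*113089 = 3*15129 - 113089 = 45387 - 113089 = -67702)
(-311995 + x) + 321154 = (-311995 - 67702) + 321154 = -379697 + 321154 = -58543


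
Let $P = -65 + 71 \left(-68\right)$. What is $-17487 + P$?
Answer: $-22380$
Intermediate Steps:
$P = -4893$ ($P = -65 - 4828 = -4893$)
$-17487 + P = -17487 - 4893 = -22380$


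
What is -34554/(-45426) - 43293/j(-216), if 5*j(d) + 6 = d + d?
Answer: 547126319/1105366 ≈ 494.97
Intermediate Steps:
j(d) = -6/5 + 2*d/5 (j(d) = -6/5 + (d + d)/5 = -6/5 + (2*d)/5 = -6/5 + 2*d/5)
-34554/(-45426) - 43293/j(-216) = -34554/(-45426) - 43293/(-6/5 + (⅖)*(-216)) = -34554*(-1/45426) - 43293/(-6/5 - 432/5) = 5759/7571 - 43293/(-438/5) = 5759/7571 - 43293*(-5/438) = 5759/7571 + 72155/146 = 547126319/1105366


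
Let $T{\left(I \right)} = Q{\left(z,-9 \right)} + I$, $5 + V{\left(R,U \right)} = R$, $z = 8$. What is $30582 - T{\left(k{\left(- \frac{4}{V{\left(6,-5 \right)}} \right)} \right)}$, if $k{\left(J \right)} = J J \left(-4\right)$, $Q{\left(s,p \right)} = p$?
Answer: $30655$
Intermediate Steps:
$V{\left(R,U \right)} = -5 + R$
$k{\left(J \right)} = - 4 J^{2}$ ($k{\left(J \right)} = J^{2} \left(-4\right) = - 4 J^{2}$)
$T{\left(I \right)} = -9 + I$
$30582 - T{\left(k{\left(- \frac{4}{V{\left(6,-5 \right)}} \right)} \right)} = 30582 - \left(-9 - 4 \left(- \frac{4}{-5 + 6}\right)^{2}\right) = 30582 - \left(-9 - 4 \left(- \frac{4}{1}\right)^{2}\right) = 30582 - \left(-9 - 4 \left(\left(-4\right) 1\right)^{2}\right) = 30582 - \left(-9 - 4 \left(-4\right)^{2}\right) = 30582 - \left(-9 - 64\right) = 30582 - -73 = 30582 + 73 = 30655$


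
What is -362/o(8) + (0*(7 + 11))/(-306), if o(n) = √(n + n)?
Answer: -181/2 ≈ -90.500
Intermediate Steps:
o(n) = √2*√n (o(n) = √(2*n) = √2*√n)
-362/o(8) + (0*(7 + 11))/(-306) = -362/(√2*√8) + (0*(7 + 11))/(-306) = -362/(√2*(2*√2)) + (0*18)*(-1/306) = -362/4 + 0*(-1/306) = -362*¼ + 0 = -181/2 + 0 = -181/2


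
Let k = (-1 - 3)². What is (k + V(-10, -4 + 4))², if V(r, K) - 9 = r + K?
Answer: 225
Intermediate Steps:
V(r, K) = 9 + K + r (V(r, K) = 9 + (r + K) = 9 + (K + r) = 9 + K + r)
k = 16 (k = (-4)² = 16)
(k + V(-10, -4 + 4))² = (16 + (9 + (-4 + 4) - 10))² = (16 + (9 + 0 - 10))² = (16 - 1)² = 15² = 225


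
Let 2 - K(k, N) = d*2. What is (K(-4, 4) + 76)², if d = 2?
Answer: 5476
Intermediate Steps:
K(k, N) = -2 (K(k, N) = 2 - 2*2 = 2 - 1*4 = 2 - 4 = -2)
(K(-4, 4) + 76)² = (-2 + 76)² = 74² = 5476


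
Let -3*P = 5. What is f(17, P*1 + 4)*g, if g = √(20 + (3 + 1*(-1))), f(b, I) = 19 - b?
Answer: 2*√22 ≈ 9.3808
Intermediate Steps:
P = -5/3 (P = -⅓*5 = -5/3 ≈ -1.6667)
g = √22 (g = √(20 + (3 - 1)) = √(20 + 2) = √22 ≈ 4.6904)
f(17, P*1 + 4)*g = (19 - 1*17)*√22 = (19 - 17)*√22 = 2*√22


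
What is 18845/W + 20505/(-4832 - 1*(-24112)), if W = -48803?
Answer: 127474783/188184368 ≈ 0.67739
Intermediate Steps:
18845/W + 20505/(-4832 - 1*(-24112)) = 18845/(-48803) + 20505/(-4832 - 1*(-24112)) = 18845*(-1/48803) + 20505/(-4832 + 24112) = -18845/48803 + 20505/19280 = -18845/48803 + 20505*(1/19280) = -18845/48803 + 4101/3856 = 127474783/188184368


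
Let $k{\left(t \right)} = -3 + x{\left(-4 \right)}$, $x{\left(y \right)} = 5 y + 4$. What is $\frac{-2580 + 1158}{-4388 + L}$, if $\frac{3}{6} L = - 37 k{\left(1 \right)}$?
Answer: $\frac{237}{497} \approx 0.47686$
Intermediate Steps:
$x{\left(y \right)} = 4 + 5 y$
$k{\left(t \right)} = -19$ ($k{\left(t \right)} = -3 + \left(4 + 5 \left(-4\right)\right) = -3 + \left(4 - 20\right) = -3 - 16 = -19$)
$L = 1406$ ($L = 2 \left(\left(-37\right) \left(-19\right)\right) = 2 \cdot 703 = 1406$)
$\frac{-2580 + 1158}{-4388 + L} = \frac{-2580 + 1158}{-4388 + 1406} = - \frac{1422}{-2982} = \left(-1422\right) \left(- \frac{1}{2982}\right) = \frac{237}{497}$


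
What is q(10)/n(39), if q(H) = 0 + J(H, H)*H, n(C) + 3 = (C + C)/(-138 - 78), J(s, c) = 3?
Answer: -1080/121 ≈ -8.9256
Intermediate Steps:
n(C) = -3 - C/108 (n(C) = -3 + (C + C)/(-138 - 78) = -3 + (2*C)/(-216) = -3 + (2*C)*(-1/216) = -3 - C/108)
q(H) = 3*H (q(H) = 0 + 3*H = 3*H)
q(10)/n(39) = (3*10)/(-3 - 1/108*39) = 30/(-3 - 13/36) = 30/(-121/36) = 30*(-36/121) = -1080/121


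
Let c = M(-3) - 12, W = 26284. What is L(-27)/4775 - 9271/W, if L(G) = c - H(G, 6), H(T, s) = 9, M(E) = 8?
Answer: -44610717/125506100 ≈ -0.35545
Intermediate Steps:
c = -4 (c = 8 - 12 = -4)
L(G) = -13 (L(G) = -4 - 1*9 = -4 - 9 = -13)
L(-27)/4775 - 9271/W = -13/4775 - 9271/26284 = -44610717/125506100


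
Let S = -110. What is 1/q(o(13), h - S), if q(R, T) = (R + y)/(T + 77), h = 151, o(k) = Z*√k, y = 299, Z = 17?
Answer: 3887/3294 - 221*√13/3294 ≈ 0.93812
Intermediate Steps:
o(k) = 17*√k
q(R, T) = (299 + R)/(77 + T) (q(R, T) = (R + 299)/(T + 77) = (299 + R)/(77 + T))
1/q(o(13), h - S) = 1/((299 + 17*√13)/(77 + (151 - 1*(-110)))) = 1/((299 + 17*√13)/(77 + (151 + 110))) = 1/((299 + 17*√13)/(77 + 261)) = 1/((299 + 17*√13)/338) = 1/(23/26 + 17*√13/338)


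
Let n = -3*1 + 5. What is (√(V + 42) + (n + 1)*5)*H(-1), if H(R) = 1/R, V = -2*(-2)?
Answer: -15 - √46 ≈ -21.782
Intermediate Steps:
V = 4
n = 2 (n = -3 + 5 = 2)
(√(V + 42) + (n + 1)*5)*H(-1) = (√(4 + 42) + (2 + 1)*5)/(-1) = (√46 + 3*5)*(-1) = (√46 + 15)*(-1) = (15 + √46)*(-1) = -15 - √46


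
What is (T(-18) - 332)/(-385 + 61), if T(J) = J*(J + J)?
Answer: -79/81 ≈ -0.97531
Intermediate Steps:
T(J) = 2*J² (T(J) = J*(2*J) = 2*J²)
(T(-18) - 332)/(-385 + 61) = (2*(-18)² - 332)/(-385 + 61) = (2*324 - 332)/(-324) = (648 - 332)*(-1/324) = 316*(-1/324) = -79/81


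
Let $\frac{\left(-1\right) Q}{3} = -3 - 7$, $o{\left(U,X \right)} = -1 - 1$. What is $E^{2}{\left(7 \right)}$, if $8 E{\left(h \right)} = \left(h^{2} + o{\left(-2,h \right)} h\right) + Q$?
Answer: $\frac{4225}{64} \approx 66.016$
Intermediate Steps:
$o{\left(U,X \right)} = -2$
$Q = 30$ ($Q = - 3 \left(-3 - 7\right) = \left(-3\right) \left(-10\right) = 30$)
$E{\left(h \right)} = \frac{15}{4} - \frac{h}{4} + \frac{h^{2}}{8}$ ($E{\left(h \right)} = \frac{\left(h^{2} - 2 h\right) + 30}{8} = \frac{30 + h^{2} - 2 h}{8} = \frac{15}{4} - \frac{h}{4} + \frac{h^{2}}{8}$)
$E^{2}{\left(7 \right)} = \left(\frac{15}{4} - \frac{7}{4} + \frac{7^{2}}{8}\right)^{2} = \left(\frac{15}{4} - \frac{7}{4} + \frac{1}{8} \cdot 49\right)^{2} = \left(\frac{15}{4} - \frac{7}{4} + \frac{49}{8}\right)^{2} = \left(\frac{65}{8}\right)^{2} = \frac{4225}{64}$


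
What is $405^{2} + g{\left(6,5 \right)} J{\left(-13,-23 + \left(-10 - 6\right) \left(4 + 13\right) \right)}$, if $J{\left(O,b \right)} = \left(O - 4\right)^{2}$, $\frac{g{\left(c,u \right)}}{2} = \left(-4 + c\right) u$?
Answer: $169805$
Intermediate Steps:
$g{\left(c,u \right)} = 2 u \left(-4 + c\right)$ ($g{\left(c,u \right)} = 2 \left(-4 + c\right) u = 2 u \left(-4 + c\right)$)
$J{\left(O,b \right)} = \left(-4 + O\right)^{2}$
$405^{2} + g{\left(6,5 \right)} J{\left(-13,-23 + \left(-10 - 6\right) \left(4 + 13\right) \right)} = 405^{2} + 2 \cdot 5 \left(-4 + 6\right) \left(-4 - 13\right)^{2} = 164025 + 2 \cdot 5 \cdot 2 \left(-17\right)^{2} = 164025 + 20 \cdot 289 = 164025 + 5780 = 169805$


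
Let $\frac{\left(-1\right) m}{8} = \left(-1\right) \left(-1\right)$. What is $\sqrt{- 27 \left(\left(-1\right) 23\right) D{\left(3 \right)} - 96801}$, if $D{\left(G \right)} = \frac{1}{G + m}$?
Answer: $\frac{37 i \sqrt{1770}}{5} \approx 311.33 i$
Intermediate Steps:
$m = -8$ ($m = - 8 \left(\left(-1\right) \left(-1\right)\right) = \left(-8\right) 1 = -8$)
$D{\left(G \right)} = \frac{1}{-8 + G}$ ($D{\left(G \right)} = \frac{1}{G - 8} = \frac{1}{-8 + G}$)
$\sqrt{- 27 \left(\left(-1\right) 23\right) D{\left(3 \right)} - 96801} = \sqrt{\frac{\left(-27\right) \left(\left(-1\right) 23\right)}{-8 + 3} - 96801} = \sqrt{\frac{\left(-27\right) \left(-23\right)}{-5} - 96801} = \sqrt{621 \left(- \frac{1}{5}\right) - 96801} = \sqrt{- \frac{621}{5} - 96801} = \sqrt{- \frac{484626}{5}} = \frac{37 i \sqrt{1770}}{5}$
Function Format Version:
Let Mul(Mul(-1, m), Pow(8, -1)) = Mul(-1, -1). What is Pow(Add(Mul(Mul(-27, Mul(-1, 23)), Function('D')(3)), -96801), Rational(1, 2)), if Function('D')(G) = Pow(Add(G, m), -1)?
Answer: Mul(Rational(37, 5), I, Pow(1770, Rational(1, 2))) ≈ Mul(311.33, I)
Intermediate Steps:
m = -8 (m = Mul(-8, Mul(-1, -1)) = Mul(-8, 1) = -8)
Function('D')(G) = Pow(Add(-8, G), -1) (Function('D')(G) = Pow(Add(G, -8), -1) = Pow(Add(-8, G), -1))
Pow(Add(Mul(Mul(-27, Mul(-1, 23)), Function('D')(3)), -96801), Rational(1, 2)) = Pow(Add(Mul(Mul(-27, Mul(-1, 23)), Pow(Add(-8, 3), -1)), -96801), Rational(1, 2)) = Pow(Add(Mul(Mul(-27, -23), Pow(-5, -1)), -96801), Rational(1, 2)) = Pow(Add(Mul(621, Rational(-1, 5)), -96801), Rational(1, 2)) = Pow(Add(Rational(-621, 5), -96801), Rational(1, 2)) = Pow(Rational(-484626, 5), Rational(1, 2)) = Mul(Rational(37, 5), I, Pow(1770, Rational(1, 2)))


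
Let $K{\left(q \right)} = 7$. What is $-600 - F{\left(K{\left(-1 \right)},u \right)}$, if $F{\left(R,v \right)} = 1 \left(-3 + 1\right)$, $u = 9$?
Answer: $-598$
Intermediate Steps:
$F{\left(R,v \right)} = -2$ ($F{\left(R,v \right)} = 1 \left(-2\right) = -2$)
$-600 - F{\left(K{\left(-1 \right)},u \right)} = -600 - -2 = -600 + 2 = -598$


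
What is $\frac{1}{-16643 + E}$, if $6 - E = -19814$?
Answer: $\frac{1}{3177} \approx 0.00031476$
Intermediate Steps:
$E = 19820$ ($E = 6 - -19814 = 6 + 19814 = 19820$)
$\frac{1}{-16643 + E} = \frac{1}{-16643 + 19820} = \frac{1}{3177}$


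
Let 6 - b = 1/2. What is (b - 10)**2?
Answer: 81/4 ≈ 20.250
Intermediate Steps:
b = 11/2 (b = 6 - 1/2 = 11/2 ≈ 5.5000)
(b - 10)**2 = (11/2 - 10)**2 = (-9/2)**2 = 81/4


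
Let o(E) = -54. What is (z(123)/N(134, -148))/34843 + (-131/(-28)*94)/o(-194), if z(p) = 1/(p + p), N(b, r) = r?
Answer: -650879016997/79919528472 ≈ -8.1442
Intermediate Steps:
z(p) = 1/(2*p)
(z(123)/N(134, -148))/34843 + (-131/(-28)*94)/o(-194) = (((1/2)/123)/(-148))/34843 + (-131/(-28)*94)/(-54) = (((1/2)*(1/123))*(-1/148))*(1/34843) + (-131*(-1/28)*94)*(-1/54) = ((1/246)*(-1/148))*(1/34843) + ((131/28)*94)*(-1/54) = -1/36408*1/34843 + (6157/14)*(-1/54) = -1/1268563944 - 6157/756 = -650879016997/79919528472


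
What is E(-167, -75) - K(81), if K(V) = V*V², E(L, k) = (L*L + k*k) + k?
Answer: -498002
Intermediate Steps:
E(L, k) = k + L² + k² (E(L, k) = (L² + k²) + k = k + L² + k²)
K(V) = V³
E(-167, -75) - K(81) = (-75 + (-167)² + (-75)²) - 1*81³ = (-75 + 27889 + 5625) - 1*531441 = 33439 - 531441 = -498002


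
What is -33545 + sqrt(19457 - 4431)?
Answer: -33545 + sqrt(15026) ≈ -33422.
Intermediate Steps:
-33545 + sqrt(19457 - 4431) = -33545 + sqrt(15026)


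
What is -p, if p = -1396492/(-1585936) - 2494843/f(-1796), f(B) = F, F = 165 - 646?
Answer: -76102558475/14669908 ≈ -5187.7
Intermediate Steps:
F = -481
f(B) = -481
p = 76102558475/14669908 (p = -1396492/(-1585936) - 2494843/(-481) = -1396492*(-1/1585936) - 2494843*(-1/481) = 349123/396484 + 191911/37 = 76102558475/14669908 ≈ 5187.7)
-p = -1*76102558475/14669908 = -76102558475/14669908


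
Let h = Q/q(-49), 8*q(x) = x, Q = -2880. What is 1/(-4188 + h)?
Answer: -49/182172 ≈ -0.00026898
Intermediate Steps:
q(x) = x/8
h = 23040/49 (h = -2880/((1/8)*(-49)) = -2880/(-49/8) = -2880*(-8/49) = 23040/49 ≈ 470.20)
1/(-4188 + h) = 1/(-4188 + 23040/49) = 1/(-182172/49) = -49/182172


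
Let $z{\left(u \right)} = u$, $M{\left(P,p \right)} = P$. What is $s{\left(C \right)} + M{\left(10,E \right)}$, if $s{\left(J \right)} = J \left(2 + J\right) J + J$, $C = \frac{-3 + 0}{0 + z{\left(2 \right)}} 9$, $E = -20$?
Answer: $- \frac{16795}{8} \approx -2099.4$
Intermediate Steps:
$C = - \frac{27}{2}$ ($C = \frac{-3 + 0}{0 + 2} \cdot 9 = - \frac{3}{2} \cdot 9 = \left(-3\right) \frac{1}{2} \cdot 9 = \left(- \frac{3}{2}\right) 9 = - \frac{27}{2} \approx -13.5$)
$s{\left(J \right)} = J + J^{2} \left(2 + J\right)$ ($s{\left(J \right)} = J^{2} \left(2 + J\right) + J = J + J^{2} \left(2 + J\right)$)
$s{\left(C \right)} + M{\left(10,E \right)} = - \frac{27 \left(1 + \left(- \frac{27}{2}\right)^{2} + 2 \left(- \frac{27}{2}\right)\right)}{2} + 10 = - \frac{27 \left(1 + \frac{729}{4} - 27\right)}{2} + 10 = \left(- \frac{27}{2}\right) \frac{625}{4} + 10 = - \frac{16875}{8} + 10 = - \frac{16795}{8}$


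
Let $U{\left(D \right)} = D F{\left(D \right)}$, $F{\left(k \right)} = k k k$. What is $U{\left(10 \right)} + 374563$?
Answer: $384563$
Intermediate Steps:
$F{\left(k \right)} = k^{3}$ ($F{\left(k \right)} = k^{2} k = k^{3}$)
$U{\left(D \right)} = D^{4}$ ($U{\left(D \right)} = D D^{3} = D^{4}$)
$U{\left(10 \right)} + 374563 = 10^{4} + 374563 = 10000 + 374563 = 384563$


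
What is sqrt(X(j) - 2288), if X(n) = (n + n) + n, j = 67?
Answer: I*sqrt(2087) ≈ 45.684*I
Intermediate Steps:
X(n) = 3*n (X(n) = 2*n + n = 3*n)
sqrt(X(j) - 2288) = sqrt(3*67 - 2288) = sqrt(201 - 2288) = sqrt(-2087) = I*sqrt(2087)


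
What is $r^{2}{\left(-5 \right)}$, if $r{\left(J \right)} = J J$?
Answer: $625$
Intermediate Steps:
$r{\left(J \right)} = J^{2}$
$r^{2}{\left(-5 \right)} = \left(\left(-5\right)^{2}\right)^{2} = 25^{2} = 625$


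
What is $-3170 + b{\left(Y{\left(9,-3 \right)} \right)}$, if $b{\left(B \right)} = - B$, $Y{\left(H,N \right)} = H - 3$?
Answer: $-3176$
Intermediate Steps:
$Y{\left(H,N \right)} = -3 + H$
$-3170 + b{\left(Y{\left(9,-3 \right)} \right)} = -3170 - \left(-3 + 9\right) = -3170 - 6 = -3176$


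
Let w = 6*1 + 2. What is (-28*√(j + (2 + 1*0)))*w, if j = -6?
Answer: -448*I ≈ -448.0*I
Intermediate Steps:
w = 8 (w = 6 + 2 = 8)
(-28*√(j + (2 + 1*0)))*w = -28*√(-6 + (2 + 1*0))*8 = -28*√(-6 + (2 + 0))*8 = -28*√(-6 + 2)*8 = -56*I*8 = -448*I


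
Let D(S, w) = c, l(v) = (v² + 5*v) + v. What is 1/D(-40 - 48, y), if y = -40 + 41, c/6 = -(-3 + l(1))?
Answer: -1/24 ≈ -0.041667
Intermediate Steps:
l(v) = v² + 6*v
c = -24 (c = 6*(-(-3 + 1*(6 + 1))) = 6*(-(-3 + 1*7)) = 6*(-(-3 + 7)) = 6*(-1*4) = 6*(-4) = -24)
y = 1
D(S, w) = -24
1/D(-40 - 48, y) = 1/(-24) = -1/24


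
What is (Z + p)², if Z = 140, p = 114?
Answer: 64516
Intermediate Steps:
(Z + p)² = (140 + 114)² = 254² = 64516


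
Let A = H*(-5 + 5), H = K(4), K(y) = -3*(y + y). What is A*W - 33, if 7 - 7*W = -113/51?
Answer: -33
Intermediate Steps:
K(y) = -6*y
H = -24 (H = -6*4 = -24)
W = 470/357 (W = 1 - (-113)/(7*51) = 1 - ⅐*(-113/51) = 1 + 113/357 = 470/357 ≈ 1.3165)
A = 0 (A = -24*(-5 + 5) = -24*0 = 0)
A*W - 33 = 0*(470/357) - 33 = 0 - 33 = -33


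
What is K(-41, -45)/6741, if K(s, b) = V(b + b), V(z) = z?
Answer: -10/749 ≈ -0.013351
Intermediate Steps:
K(s, b) = 2*b (K(s, b) = b + b = 2*b)
K(-41, -45)/6741 = (2*(-45))/6741 = -90*1/6741 = -10/749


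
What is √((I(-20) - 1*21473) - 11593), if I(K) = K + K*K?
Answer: I*√32686 ≈ 180.79*I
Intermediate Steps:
I(K) = K + K²
√((I(-20) - 1*21473) - 11593) = √((-20*(1 - 20) - 1*21473) - 11593) = √((-20*(-19) - 21473) - 11593) = √((380 - 21473) - 11593) = √(-21093 - 11593) = √(-32686) = I*√32686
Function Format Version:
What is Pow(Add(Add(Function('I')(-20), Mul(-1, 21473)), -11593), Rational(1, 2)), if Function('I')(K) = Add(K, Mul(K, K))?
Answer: Mul(I, Pow(32686, Rational(1, 2))) ≈ Mul(180.79, I)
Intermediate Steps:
Function('I')(K) = Add(K, Pow(K, 2))
Pow(Add(Add(Function('I')(-20), Mul(-1, 21473)), -11593), Rational(1, 2)) = Pow(Add(Add(Mul(-20, Add(1, -20)), Mul(-1, 21473)), -11593), Rational(1, 2)) = Pow(Add(Add(Mul(-20, -19), -21473), -11593), Rational(1, 2)) = Pow(Add(Add(380, -21473), -11593), Rational(1, 2)) = Pow(Add(-21093, -11593), Rational(1, 2)) = Pow(-32686, Rational(1, 2)) = Mul(I, Pow(32686, Rational(1, 2)))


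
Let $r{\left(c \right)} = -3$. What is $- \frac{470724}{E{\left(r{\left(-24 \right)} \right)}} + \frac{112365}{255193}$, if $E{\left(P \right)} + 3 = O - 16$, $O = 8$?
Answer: $\frac{120126705747}{2807123} \approx 42794.0$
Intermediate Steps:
$E{\left(P \right)} = -11$ ($E{\left(P \right)} = -3 + \left(8 - 16\right) = -3 - 8 = -11$)
$- \frac{470724}{E{\left(r{\left(-24 \right)} \right)}} + \frac{112365}{255193} = - \frac{470724}{-11} + \frac{112365}{255193} = \left(-470724\right) \left(- \frac{1}{11}\right) + 112365 \cdot \frac{1}{255193} = \frac{470724}{11} + \frac{112365}{255193} = \frac{120126705747}{2807123}$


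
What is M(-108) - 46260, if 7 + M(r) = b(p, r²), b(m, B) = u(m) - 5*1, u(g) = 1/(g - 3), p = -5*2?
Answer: -601537/13 ≈ -46272.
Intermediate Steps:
p = -10
u(g) = 1/(-3 + g)
b(m, B) = -5 + 1/(-3 + m) (b(m, B) = 1/(-3 + m) - 5*1 = 1/(-3 + m) - 5 = -5 + 1/(-3 + m))
M(r) = -157/13 (M(r) = -7 + (16 - 5*(-10))/(-3 - 10) = -7 + (16 + 50)/(-13) = -7 - 1/13*66 = -7 - 66/13 = -157/13)
M(-108) - 46260 = -157/13 - 46260 = -601537/13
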